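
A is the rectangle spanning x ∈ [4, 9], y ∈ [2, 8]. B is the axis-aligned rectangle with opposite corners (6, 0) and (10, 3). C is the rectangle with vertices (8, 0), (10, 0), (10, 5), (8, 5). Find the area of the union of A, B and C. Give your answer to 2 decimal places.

By inclusion–exclusion:
Individual areas: |A| = 30, |B| = 12, |C| = 10.
|A∩B|: x∈[6,9], y∈[2,3] → 3·1 = 3.
|A∩C|: x∈[8,9], y∈[2,5] → 1·3 = 3.
|B∩C|: x∈[8,10], y∈[0,3] → 2·3 = 6.
|A∩B∩C| = 1.
|A ∪ B ∪ C| = 52 − 12 + 1 = 41.00.

41.00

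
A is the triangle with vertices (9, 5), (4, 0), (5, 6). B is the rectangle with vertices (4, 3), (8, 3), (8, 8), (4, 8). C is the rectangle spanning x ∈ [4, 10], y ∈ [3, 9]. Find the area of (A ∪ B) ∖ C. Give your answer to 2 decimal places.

3.75

|A ∪ B| = 24.375.
|(A ∪ B) ∩ C| = 20.625.
|(A ∪ B) ∖ C| = 24.375 − 20.625 = 3.75.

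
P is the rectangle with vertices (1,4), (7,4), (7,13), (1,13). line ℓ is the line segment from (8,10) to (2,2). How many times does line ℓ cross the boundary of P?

The segment meets the boundary at (3.5,4), (7,8.667).

2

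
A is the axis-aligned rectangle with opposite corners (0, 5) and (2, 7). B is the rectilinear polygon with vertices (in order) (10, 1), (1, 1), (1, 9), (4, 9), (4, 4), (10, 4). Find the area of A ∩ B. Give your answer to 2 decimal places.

2.00

The intersection is the polygon with vertices (2,7), (2,5), (1,5), (1,7).
By the shoelace formula its area is 2.00.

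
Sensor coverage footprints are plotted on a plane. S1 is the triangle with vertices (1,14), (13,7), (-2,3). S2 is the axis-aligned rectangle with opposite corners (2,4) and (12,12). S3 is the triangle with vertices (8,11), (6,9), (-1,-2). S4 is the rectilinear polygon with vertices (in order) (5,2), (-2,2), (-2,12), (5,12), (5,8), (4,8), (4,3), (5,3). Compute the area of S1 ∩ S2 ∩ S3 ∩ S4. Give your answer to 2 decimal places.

The intersection is the polygon with vertices (4,5.857), (4,5.222), (3.472,4.459), (3.037,4.343).
By the shoelace formula its area is 0.44.

0.44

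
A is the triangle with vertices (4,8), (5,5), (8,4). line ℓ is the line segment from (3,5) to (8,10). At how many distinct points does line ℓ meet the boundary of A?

2

The segment meets the boundary at (5,7), (4.5,6.5).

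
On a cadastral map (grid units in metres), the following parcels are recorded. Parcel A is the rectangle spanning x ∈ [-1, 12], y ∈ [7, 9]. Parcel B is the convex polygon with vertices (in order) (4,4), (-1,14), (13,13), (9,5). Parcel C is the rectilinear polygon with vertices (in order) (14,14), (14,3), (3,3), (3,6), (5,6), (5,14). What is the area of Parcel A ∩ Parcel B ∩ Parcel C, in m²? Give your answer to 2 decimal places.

11.00

The intersection is the polygon with vertices (10,7), (5,7), (5,9), (11,9).
By the shoelace formula its area is 11.00.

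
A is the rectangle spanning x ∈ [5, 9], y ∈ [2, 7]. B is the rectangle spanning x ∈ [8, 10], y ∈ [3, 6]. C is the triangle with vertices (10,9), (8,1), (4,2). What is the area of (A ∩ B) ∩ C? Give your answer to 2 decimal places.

The region (A ∩ B) ∩ C is the polygon with vertices (8,3), (8,6), (9,6), (9,5), (8.5,3).
By the shoelace formula its area is 2.50.

2.50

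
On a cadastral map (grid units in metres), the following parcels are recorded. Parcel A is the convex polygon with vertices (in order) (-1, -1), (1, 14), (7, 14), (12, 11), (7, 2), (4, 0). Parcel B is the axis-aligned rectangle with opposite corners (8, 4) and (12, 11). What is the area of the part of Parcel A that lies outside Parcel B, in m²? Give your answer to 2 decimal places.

|Parcel A| = 126.5, |Parcel A∩Parcel B| = 14.3889.
|Parcel A ∖ Parcel B| = |Parcel A| − |Parcel A∩Parcel B| = 126.5 − 14.3889 = 112.11.

112.11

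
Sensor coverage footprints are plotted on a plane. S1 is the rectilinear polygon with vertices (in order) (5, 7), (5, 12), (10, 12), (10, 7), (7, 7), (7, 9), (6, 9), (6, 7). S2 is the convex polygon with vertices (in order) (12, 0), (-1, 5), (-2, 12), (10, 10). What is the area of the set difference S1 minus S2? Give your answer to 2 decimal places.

|S1| = 23, |S1∩S2| = 15.0833.
|S1 ∖ S2| = |S1| − |S1∩S2| = 23 − 15.0833 = 7.92.

7.92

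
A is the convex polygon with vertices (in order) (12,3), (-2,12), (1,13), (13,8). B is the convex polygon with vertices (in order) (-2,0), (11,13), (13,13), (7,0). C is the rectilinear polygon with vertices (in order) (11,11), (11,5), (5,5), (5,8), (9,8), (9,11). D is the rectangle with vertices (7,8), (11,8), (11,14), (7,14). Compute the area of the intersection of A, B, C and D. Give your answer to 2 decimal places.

2.40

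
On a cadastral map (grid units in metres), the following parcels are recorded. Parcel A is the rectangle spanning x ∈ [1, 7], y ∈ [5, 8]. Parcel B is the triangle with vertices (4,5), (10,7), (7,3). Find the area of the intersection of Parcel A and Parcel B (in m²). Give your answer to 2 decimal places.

The intersection is the polygon with vertices (7,5), (4,5), (7,6).
By the shoelace formula its area is 1.50.

1.50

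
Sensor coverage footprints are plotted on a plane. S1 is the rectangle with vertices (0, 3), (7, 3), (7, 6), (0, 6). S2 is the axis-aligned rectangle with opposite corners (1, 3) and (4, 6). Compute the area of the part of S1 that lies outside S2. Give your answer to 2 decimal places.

|S1∩S2|: x∈[1,4], y∈[3,6] → 3·3 = 9.
|S1| = 21.
|S1 ∖ S2| = |S1| − |S1∩S2| = 21 − 9 = 12.00.

12.00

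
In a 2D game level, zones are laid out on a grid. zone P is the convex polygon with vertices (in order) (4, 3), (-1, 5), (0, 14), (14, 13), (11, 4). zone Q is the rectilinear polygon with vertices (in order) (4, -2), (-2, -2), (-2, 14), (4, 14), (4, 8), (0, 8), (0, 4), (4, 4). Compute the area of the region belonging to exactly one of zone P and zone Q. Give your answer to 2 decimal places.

|zone P| = 128.5, |zone Q| = 80, |zone P∩zone Q| = 29.3786.
|zone P △ zone Q| = |zone P| + |zone Q| − 2·|zone P∩zone Q| = 128.5 + 80 − 58.7571 = 149.74.

149.74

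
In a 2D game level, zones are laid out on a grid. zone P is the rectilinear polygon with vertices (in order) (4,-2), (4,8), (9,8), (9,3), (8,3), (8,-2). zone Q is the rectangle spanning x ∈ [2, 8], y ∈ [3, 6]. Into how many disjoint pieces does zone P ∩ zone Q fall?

1

zone P ∩ zone Q is a single connected region.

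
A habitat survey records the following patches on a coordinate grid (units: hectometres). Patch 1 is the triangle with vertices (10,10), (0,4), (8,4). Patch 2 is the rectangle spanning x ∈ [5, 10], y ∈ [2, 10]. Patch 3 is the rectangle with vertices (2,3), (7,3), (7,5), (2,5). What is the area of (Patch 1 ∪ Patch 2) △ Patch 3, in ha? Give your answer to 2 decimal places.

|Patch 1 ∪ Patch 2| = 47.5.
|(Patch 1 ∪ Patch 2) ∩ Patch 3| = 7.
|(Patch 1 ∪ Patch 2) △ Patch 3| = 47.5 + 10 − 14 = 43.50.

43.50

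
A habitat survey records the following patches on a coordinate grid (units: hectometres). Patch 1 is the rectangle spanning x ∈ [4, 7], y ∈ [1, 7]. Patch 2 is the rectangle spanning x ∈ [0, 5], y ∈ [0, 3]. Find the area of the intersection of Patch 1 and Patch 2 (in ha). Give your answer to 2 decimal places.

|Patch 1∩Patch 2|: x∈[4,5], y∈[1,3] → 1·2 = 2.

2.00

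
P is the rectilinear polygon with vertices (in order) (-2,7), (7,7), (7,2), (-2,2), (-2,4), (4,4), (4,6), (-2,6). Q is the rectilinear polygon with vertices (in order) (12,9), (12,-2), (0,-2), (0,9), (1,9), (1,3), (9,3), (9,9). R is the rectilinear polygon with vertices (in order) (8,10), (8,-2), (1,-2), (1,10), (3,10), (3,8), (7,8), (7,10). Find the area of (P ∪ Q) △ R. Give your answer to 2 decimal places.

78.00

|P ∪ Q| = 108.
|(P ∪ Q) ∩ R| = 53.
|(P ∪ Q) △ R| = 108 + 76 − 106 = 78.00.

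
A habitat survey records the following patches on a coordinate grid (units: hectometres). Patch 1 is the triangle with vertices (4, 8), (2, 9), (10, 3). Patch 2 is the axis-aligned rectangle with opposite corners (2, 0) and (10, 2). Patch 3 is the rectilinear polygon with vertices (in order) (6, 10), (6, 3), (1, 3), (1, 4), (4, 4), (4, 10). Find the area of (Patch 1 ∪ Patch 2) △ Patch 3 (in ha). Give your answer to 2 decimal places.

33.33

|Patch 1 ∪ Patch 2| = 18.
|(Patch 1 ∪ Patch 2) ∩ Patch 3| = 0.8333.
|(Patch 1 ∪ Patch 2) △ Patch 3| = 18 + 17 − 1.6667 = 33.33.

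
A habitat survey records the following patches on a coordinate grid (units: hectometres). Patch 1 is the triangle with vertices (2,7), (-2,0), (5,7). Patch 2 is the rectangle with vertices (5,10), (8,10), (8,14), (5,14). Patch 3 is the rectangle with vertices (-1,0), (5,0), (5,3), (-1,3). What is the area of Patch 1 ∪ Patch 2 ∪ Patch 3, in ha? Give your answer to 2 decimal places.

By inclusion–exclusion:
Individual areas: |Patch 1| = 10.5, |Patch 2| = 12, |Patch 3| = 18.
|Patch 1∩Patch 2| = 0.
|Patch 1∩Patch 3| = 1.5536.
|Patch 2∩Patch 3| = 0 (no overlap).
|Patch 1∩Patch 2∩Patch 3| = 0.
|Patch 1 ∪ Patch 2 ∪ Patch 3| = 40.5 − 1.5536 + 0 = 38.95.

38.95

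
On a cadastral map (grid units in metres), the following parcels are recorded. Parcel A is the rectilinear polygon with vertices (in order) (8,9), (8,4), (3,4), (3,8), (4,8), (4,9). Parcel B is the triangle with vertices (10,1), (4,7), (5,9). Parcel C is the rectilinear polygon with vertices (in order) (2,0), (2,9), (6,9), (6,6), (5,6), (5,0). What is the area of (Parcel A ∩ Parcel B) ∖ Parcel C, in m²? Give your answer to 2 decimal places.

|Parcel A ∩ Parcel B| = 7.3.
|(Parcel A ∩ Parcel B) ∩ Parcel C| = 3.7.
|(Parcel A ∩ Parcel B) ∖ Parcel C| = 7.3 − 3.7 = 3.60.

3.60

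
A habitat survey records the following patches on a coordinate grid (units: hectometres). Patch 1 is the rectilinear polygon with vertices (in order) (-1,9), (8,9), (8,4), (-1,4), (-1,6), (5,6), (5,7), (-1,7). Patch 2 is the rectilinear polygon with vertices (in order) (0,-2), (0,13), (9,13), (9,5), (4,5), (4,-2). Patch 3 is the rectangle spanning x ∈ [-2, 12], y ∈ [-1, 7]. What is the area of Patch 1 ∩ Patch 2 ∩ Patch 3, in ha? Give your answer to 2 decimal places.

15.00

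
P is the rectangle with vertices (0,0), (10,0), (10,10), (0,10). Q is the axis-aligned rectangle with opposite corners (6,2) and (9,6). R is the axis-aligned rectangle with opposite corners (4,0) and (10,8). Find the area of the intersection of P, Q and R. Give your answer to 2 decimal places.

12.00

The intersection is the polygon with vertices (6,6), (9,6), (9,2), (6,2).
By the shoelace formula its area is 12.00.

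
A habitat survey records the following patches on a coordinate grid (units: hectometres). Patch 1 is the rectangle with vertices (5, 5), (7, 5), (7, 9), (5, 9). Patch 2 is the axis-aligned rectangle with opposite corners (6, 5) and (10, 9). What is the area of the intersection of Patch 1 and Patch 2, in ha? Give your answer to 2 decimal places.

4.00

|Patch 1∩Patch 2|: x∈[6,7], y∈[5,9] → 1·4 = 4.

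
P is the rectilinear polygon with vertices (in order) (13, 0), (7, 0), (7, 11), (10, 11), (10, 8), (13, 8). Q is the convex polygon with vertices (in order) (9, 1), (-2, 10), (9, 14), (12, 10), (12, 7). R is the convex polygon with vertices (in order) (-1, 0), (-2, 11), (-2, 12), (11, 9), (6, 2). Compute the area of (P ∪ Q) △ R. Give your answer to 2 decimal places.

|P ∪ Q| = 119.1364.
|(P ∪ Q) ∩ R| = 51.3351.
|(P ∪ Q) △ R| = 119.1364 + 96.5 − 102.6702 = 112.97.

112.97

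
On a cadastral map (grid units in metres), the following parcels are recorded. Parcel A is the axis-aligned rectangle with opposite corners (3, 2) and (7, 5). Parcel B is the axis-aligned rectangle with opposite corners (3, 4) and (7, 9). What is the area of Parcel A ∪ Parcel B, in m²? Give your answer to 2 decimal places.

28.00

By inclusion–exclusion:
Individual areas: |Parcel A| = 12, |Parcel B| = 20.
|Parcel A∩Parcel B|: x∈[3,7], y∈[4,5] → 4·1 = 4.
|Parcel A ∪ Parcel B| = 32 − 4 = 28.00.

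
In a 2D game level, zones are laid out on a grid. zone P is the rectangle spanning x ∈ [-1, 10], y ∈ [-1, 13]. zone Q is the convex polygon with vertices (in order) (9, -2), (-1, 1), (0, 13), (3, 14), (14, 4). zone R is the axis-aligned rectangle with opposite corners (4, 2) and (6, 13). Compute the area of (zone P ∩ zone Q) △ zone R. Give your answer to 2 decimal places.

|zone P ∩ zone Q| = 125.4939.
|(zone P ∩ zone Q) ∩ zone R| = 20.3591.
|(zone P ∩ zone Q) △ zone R| = 125.4939 + 22 − 40.7182 = 106.78.

106.78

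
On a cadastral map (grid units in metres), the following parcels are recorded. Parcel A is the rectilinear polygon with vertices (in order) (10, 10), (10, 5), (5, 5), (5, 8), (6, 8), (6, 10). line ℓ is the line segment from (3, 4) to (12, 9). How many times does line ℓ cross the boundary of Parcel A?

2

The segment meets the boundary at (10,7.889), (5,5.111).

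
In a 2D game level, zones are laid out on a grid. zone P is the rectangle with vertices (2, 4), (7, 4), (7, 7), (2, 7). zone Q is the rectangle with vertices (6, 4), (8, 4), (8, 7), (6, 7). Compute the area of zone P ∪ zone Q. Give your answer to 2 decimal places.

By inclusion–exclusion:
Individual areas: |zone P| = 15, |zone Q| = 6.
|zone P∩zone Q|: x∈[6,7], y∈[4,7] → 1·3 = 3.
|zone P ∪ zone Q| = 21 − 3 = 18.00.

18.00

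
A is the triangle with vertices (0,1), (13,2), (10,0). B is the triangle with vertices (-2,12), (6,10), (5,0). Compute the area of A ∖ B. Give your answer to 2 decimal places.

|A| = 11.5, |A∩B| = 0.5419.
|A ∖ B| = |A| − |A∩B| = 11.5 − 0.5419 = 10.96.

10.96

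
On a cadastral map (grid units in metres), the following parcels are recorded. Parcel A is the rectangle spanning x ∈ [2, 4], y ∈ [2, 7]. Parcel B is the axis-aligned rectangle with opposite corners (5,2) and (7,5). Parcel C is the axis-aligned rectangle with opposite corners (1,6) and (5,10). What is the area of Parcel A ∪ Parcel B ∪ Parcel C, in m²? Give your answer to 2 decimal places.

30.00

By inclusion–exclusion:
Individual areas: |Parcel A| = 10, |Parcel B| = 6, |Parcel C| = 16.
|Parcel A∩Parcel B| = 0 (no overlap).
|Parcel A∩Parcel C|: x∈[2,4], y∈[6,7] → 2·1 = 2.
|Parcel B∩Parcel C| = 0 (no overlap).
|Parcel A∩Parcel B∩Parcel C| = 0.
|Parcel A ∪ Parcel B ∪ Parcel C| = 32 − 2 + 0 = 30.00.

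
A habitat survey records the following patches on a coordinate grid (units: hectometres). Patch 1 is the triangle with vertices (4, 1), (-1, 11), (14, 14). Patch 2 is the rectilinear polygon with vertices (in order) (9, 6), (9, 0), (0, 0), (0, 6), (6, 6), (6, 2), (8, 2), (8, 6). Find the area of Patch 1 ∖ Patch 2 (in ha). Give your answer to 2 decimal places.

|Patch 1| = 82.5, |Patch 1∩Patch 2| = 13.65.
|Patch 1 ∖ Patch 2| = |Patch 1| − |Patch 1∩Patch 2| = 82.5 − 13.65 = 68.85.

68.85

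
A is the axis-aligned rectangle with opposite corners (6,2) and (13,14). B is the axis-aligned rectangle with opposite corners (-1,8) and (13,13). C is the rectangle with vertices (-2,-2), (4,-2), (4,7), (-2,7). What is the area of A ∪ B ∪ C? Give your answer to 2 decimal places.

173.00

By inclusion–exclusion:
Individual areas: |A| = 84, |B| = 70, |C| = 54.
|A∩B|: x∈[6,13], y∈[8,13] → 7·5 = 35.
|A∩C| = 0 (no overlap).
|B∩C| = 0 (no overlap).
|A∩B∩C| = 0.
|A ∪ B ∪ C| = 208 − 35 + 0 = 173.00.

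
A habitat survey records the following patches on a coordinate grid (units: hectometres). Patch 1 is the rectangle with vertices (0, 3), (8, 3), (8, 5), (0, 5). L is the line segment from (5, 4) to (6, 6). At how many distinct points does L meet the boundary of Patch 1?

1

The segment meets the boundary at (5.5,5).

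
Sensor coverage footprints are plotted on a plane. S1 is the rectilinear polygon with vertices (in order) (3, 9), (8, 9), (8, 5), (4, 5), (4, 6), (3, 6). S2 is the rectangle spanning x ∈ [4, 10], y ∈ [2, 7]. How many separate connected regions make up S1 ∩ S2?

S1 ∩ S2 is a single connected region.

1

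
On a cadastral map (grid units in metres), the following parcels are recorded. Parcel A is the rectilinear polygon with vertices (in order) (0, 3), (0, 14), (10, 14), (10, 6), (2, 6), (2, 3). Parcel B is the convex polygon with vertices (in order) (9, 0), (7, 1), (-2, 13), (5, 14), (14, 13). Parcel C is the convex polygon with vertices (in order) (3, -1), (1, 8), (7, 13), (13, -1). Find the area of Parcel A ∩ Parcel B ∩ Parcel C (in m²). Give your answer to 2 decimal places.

The intersection is the polygon with vertices (3.25,6), (1.462,8.385), (7,13), (10,6).
By the shoelace formula its area is 34.36.

34.36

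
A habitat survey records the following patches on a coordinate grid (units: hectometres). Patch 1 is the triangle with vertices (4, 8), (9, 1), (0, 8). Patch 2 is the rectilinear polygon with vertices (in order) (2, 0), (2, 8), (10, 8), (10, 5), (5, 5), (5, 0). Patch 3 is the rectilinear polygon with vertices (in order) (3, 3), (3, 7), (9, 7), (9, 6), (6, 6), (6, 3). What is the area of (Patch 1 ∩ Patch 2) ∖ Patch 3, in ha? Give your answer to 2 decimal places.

3.32

|Patch 1 ∩ Patch 2| = 8.381.
|(Patch 1 ∩ Patch 2) ∩ Patch 3| = 5.0651.
|(Patch 1 ∩ Patch 2) ∖ Patch 3| = 8.381 − 5.0651 = 3.32.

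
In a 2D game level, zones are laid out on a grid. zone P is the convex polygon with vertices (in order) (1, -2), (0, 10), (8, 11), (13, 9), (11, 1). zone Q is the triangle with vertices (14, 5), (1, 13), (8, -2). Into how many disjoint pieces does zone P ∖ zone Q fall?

3

zone P ∖ zone Q splits into 3 disjoint pieces (area 50.2928, area 16.5861, area 0.1883).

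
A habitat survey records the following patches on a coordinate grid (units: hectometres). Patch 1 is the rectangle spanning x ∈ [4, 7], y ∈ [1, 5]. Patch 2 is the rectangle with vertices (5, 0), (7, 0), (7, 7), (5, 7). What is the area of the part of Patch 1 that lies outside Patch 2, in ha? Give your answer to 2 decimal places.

|Patch 1∩Patch 2|: x∈[5,7], y∈[1,5] → 2·4 = 8.
|Patch 1| = 12.
|Patch 1 ∖ Patch 2| = |Patch 1| − |Patch 1∩Patch 2| = 12 − 8 = 4.00.

4.00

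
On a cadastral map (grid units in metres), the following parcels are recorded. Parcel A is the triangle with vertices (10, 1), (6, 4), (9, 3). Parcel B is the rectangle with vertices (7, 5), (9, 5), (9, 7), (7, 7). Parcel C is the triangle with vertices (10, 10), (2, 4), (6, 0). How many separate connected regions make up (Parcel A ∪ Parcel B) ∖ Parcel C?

2

(Parcel A ∪ Parcel B) ∖ Parcel C splits into 2 disjoint pieces (area 2.138, area 1.2).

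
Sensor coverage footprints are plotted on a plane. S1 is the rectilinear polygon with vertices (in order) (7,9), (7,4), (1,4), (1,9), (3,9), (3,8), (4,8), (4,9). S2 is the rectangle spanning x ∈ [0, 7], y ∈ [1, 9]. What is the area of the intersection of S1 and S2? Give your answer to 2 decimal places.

29.00

The intersection is the polygon with vertices (7,4), (1,4), (1,9), (3,9), (3,8), (4,8), (4,9), (7,9).
By the shoelace formula its area is 29.00.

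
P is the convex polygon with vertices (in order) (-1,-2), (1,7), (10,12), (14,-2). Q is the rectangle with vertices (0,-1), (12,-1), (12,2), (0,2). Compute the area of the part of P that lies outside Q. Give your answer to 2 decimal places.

|P| = 140.5, |P∩Q| = 36.
|P ∖ Q| = |P| − |P∩Q| = 140.5 − 36 = 104.50.

104.50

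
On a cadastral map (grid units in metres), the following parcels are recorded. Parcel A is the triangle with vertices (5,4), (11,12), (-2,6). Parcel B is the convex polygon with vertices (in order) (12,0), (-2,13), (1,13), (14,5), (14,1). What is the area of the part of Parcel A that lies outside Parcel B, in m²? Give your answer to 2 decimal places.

22.52

|Parcel A| = 34, |Parcel A∩Parcel B| = 11.4758.
|Parcel A ∖ Parcel B| = |Parcel A| − |Parcel A∩Parcel B| = 34 − 11.4758 = 22.52.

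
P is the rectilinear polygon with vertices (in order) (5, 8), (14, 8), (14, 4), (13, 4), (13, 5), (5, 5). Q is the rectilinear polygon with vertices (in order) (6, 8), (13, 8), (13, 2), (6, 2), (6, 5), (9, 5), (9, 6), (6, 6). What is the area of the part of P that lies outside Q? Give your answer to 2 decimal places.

10.00

|P| = 28, |P∩Q| = 18.
|P ∖ Q| = |P| − |P∩Q| = 28 − 18 = 10.00.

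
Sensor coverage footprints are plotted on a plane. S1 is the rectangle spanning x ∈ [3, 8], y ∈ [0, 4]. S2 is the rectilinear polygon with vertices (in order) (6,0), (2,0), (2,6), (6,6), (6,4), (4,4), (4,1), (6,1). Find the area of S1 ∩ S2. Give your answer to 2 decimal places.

6.00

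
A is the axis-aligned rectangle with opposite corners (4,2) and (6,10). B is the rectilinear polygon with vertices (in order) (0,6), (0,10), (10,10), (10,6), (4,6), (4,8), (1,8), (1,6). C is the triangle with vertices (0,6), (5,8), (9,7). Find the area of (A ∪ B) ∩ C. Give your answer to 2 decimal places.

4.33

|A ∪ B| = 42.
|(A ∪ B) ∩ C| = 4.33.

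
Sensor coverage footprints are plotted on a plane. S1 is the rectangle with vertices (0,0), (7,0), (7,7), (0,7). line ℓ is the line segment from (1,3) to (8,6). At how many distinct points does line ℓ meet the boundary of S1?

1

The segment meets the boundary at (7,5.571).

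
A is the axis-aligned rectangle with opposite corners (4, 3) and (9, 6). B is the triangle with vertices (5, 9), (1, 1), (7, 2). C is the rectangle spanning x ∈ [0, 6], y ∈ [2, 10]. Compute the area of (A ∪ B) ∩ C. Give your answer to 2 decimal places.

17.54

The region (A ∪ B) ∩ C is the polygon with vertices (5,9), (5.857,6), (6,6), (6,2), (1.5,2).
By the shoelace formula its area is 17.54.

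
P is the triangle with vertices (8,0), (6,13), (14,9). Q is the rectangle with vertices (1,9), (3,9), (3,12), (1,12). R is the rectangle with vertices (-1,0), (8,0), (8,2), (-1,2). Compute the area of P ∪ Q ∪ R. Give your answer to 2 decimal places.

71.69

By inclusion–exclusion:
Individual areas: |P| = 48, |Q| = 6, |R| = 18.
|P∩Q| = 0.
|P∩R| = 0.3077.
|Q∩R| = 0 (no overlap).
|P∩Q∩R| = 0.
|P ∪ Q ∪ R| = 72 − 0.3077 + 0 = 71.69.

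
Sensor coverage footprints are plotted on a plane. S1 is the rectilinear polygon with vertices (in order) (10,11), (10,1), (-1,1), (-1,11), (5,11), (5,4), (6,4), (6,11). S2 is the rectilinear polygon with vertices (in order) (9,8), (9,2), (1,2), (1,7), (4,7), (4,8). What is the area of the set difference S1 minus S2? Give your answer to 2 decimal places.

|S1| = 103, |S1∩S2| = 41.
|S1 ∖ S2| = |S1| − |S1∩S2| = 103 − 41 = 62.00.

62.00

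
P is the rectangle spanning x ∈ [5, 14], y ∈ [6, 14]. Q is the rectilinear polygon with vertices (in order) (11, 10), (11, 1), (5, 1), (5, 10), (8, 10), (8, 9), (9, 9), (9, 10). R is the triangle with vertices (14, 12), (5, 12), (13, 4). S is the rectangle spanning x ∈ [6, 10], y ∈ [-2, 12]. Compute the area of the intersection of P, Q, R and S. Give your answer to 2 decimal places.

3.50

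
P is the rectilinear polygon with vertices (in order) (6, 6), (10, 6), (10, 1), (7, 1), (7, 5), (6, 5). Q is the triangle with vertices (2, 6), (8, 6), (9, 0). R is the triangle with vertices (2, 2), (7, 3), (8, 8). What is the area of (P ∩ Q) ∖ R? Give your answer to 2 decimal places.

5.89

|P ∩ Q| = 7.7857.
|(P ∩ Q) ∩ R| = 1.9.
|(P ∩ Q) ∖ R| = 7.7857 − 1.9 = 5.89.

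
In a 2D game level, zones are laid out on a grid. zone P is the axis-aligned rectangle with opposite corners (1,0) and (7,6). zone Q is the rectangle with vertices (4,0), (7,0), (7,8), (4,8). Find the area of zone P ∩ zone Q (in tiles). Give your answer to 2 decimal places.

18.00

|zone P∩zone Q|: x∈[4,7], y∈[0,6] → 3·6 = 18.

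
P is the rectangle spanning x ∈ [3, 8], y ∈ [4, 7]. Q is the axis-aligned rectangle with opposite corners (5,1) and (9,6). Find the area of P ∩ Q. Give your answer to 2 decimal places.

|P∩Q|: x∈[5,8], y∈[4,6] → 3·2 = 6.

6.00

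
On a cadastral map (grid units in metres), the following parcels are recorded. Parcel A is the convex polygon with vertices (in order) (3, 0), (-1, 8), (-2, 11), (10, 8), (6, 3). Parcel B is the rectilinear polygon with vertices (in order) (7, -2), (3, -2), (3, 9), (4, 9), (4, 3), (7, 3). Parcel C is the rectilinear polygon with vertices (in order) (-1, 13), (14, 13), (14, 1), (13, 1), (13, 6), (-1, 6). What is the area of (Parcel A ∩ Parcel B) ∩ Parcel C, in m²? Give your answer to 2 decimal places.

3.00

The region (Parcel A ∩ Parcel B) ∩ Parcel C is the polygon with vertices (3,9), (4,9), (4,6), (3,6).
By the shoelace formula its area is 3.00.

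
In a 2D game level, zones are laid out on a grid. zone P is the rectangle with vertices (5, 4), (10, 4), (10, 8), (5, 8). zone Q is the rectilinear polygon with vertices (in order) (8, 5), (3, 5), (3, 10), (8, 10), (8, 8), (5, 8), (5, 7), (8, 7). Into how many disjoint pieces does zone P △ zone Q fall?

zone P △ zone Q is a single connected region.

1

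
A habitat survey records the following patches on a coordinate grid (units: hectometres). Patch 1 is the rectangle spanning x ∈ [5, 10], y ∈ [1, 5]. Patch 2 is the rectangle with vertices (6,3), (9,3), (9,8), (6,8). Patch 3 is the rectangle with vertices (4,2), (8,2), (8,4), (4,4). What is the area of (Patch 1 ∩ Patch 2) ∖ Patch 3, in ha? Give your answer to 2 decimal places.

4.00

|Patch 1 ∩ Patch 2| = 6.
|(Patch 1 ∩ Patch 2) ∩ Patch 3| = 2.
|(Patch 1 ∩ Patch 2) ∖ Patch 3| = 6 − 2 = 4.00.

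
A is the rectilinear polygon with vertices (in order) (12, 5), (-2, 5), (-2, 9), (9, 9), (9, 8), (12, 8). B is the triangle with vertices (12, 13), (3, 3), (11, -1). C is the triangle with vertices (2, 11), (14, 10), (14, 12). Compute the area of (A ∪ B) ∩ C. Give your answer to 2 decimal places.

The region (A ∪ B) ∩ C is the polygon with vertices (10.865,11.739), (11.916,11.826), (11.799,10.183), (9.628,10.364).
By the shoelace formula its area is 2.46.

2.46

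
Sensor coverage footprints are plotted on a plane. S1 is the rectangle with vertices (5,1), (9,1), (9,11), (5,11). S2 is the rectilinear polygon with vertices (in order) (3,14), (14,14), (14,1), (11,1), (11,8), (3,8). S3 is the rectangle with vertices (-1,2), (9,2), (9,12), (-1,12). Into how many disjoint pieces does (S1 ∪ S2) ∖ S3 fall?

2

(S1 ∪ S2) ∖ S3 splits into 2 disjoint pieces (area 4, area 63).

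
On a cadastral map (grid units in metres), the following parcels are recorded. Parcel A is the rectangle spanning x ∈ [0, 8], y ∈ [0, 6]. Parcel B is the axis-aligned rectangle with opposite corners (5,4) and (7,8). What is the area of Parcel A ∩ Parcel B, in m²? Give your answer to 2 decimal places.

4.00

|Parcel A∩Parcel B|: x∈[5,7], y∈[4,6] → 2·2 = 4.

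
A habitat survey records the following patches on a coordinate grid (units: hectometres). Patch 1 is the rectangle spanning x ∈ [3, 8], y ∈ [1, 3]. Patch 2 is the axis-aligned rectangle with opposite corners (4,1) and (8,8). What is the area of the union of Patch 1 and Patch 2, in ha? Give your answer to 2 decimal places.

30.00

By inclusion–exclusion:
Individual areas: |Patch 1| = 10, |Patch 2| = 28.
|Patch 1∩Patch 2|: x∈[4,8], y∈[1,3] → 4·2 = 8.
|Patch 1 ∪ Patch 2| = 38 − 8 = 30.00.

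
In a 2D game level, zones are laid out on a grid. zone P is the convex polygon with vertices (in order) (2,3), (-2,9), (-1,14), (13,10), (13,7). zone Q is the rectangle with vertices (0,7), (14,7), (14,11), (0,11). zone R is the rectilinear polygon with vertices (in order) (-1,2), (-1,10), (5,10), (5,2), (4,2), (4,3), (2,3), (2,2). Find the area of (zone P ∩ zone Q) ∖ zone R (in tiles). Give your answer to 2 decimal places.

35.25

|zone P ∩ zone Q| = 50.25.
|(zone P ∩ zone Q) ∩ zone R| = 15.
|(zone P ∩ zone Q) ∖ zone R| = 50.25 − 15 = 35.25.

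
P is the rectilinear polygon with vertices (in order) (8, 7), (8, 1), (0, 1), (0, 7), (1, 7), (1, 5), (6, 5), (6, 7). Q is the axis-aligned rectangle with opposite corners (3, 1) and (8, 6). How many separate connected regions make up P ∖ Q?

2

P ∖ Q splits into 2 disjoint pieces (area 2, area 14).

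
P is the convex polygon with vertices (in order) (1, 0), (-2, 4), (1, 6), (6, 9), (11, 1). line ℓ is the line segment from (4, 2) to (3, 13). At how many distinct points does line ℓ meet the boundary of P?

The segment meets the boundary at (3.5,7.5).

1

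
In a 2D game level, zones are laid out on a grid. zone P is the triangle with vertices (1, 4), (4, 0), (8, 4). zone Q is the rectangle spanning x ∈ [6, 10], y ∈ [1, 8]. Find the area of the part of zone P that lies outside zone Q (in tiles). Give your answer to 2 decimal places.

12.00

|zone P| = 14, |zone P∩zone Q| = 2.
|zone P ∖ zone Q| = |zone P| − |zone P∩zone Q| = 14 − 2 = 12.00.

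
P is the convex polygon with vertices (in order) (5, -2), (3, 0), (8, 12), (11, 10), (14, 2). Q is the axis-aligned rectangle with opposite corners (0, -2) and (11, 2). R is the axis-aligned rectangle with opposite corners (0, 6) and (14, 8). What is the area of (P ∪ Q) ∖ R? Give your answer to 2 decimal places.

93.42

|P ∪ Q| = 105.8333.
|(P ∪ Q) ∩ R| = 12.4167.
|(P ∪ Q) ∖ R| = 105.8333 − 12.4167 = 93.42.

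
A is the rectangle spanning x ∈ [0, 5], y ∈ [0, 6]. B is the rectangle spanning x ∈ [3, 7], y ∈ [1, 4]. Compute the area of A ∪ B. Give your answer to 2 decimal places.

36.00

By inclusion–exclusion:
Individual areas: |A| = 30, |B| = 12.
|A∩B|: x∈[3,5], y∈[1,4] → 2·3 = 6.
|A ∪ B| = 42 − 6 = 36.00.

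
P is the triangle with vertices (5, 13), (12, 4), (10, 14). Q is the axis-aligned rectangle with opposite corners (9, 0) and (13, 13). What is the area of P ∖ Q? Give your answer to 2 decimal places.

12.89

|P| = 26, |P∩Q| = 13.1143.
|P ∖ Q| = |P| − |P∩Q| = 26 − 13.1143 = 12.89.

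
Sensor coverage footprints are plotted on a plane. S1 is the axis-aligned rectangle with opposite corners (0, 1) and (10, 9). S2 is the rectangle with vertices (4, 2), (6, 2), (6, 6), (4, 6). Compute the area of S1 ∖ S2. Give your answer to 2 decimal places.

|S1∩S2|: x∈[4,6], y∈[2,6] → 2·4 = 8.
|S1| = 80.
|S1 ∖ S2| = |S1| − |S1∩S2| = 80 − 8 = 72.00.

72.00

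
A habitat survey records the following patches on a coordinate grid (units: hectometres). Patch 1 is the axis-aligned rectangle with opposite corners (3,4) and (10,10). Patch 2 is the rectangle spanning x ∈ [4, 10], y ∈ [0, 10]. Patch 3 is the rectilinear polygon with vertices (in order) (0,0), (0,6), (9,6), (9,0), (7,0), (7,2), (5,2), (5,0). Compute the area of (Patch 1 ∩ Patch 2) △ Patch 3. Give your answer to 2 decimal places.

66.00

|Patch 1 ∩ Patch 2| = 36.
|(Patch 1 ∩ Patch 2) ∩ Patch 3| = 10.
|(Patch 1 ∩ Patch 2) △ Patch 3| = 36 + 50 − 20 = 66.00.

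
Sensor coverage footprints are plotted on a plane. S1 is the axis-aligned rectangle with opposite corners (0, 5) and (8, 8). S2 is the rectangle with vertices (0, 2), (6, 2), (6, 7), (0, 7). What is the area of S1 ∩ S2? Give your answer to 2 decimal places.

12.00

|S1∩S2|: x∈[0,6], y∈[5,7] → 6·2 = 12.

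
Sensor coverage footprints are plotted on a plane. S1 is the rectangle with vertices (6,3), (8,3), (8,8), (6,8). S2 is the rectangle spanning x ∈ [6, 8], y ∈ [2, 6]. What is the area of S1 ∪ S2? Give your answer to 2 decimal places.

12.00

By inclusion–exclusion:
Individual areas: |S1| = 10, |S2| = 8.
|S1∩S2|: x∈[6,8], y∈[3,6] → 2·3 = 6.
|S1 ∪ S2| = 18 − 6 = 12.00.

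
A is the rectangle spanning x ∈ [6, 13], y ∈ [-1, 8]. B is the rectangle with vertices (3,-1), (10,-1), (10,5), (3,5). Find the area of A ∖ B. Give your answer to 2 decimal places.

|A∩B|: x∈[6,10], y∈[-1,5] → 4·6 = 24.
|A| = 63.
|A ∖ B| = |A| − |A∩B| = 63 − 24 = 39.00.

39.00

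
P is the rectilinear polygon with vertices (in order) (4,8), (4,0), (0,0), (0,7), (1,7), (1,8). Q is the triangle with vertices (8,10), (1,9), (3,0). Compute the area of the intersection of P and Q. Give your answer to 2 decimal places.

14.11

The intersection is the polygon with vertices (4,2), (3,0), (1.222,8), (4,8).
By the shoelace formula its area is 14.11.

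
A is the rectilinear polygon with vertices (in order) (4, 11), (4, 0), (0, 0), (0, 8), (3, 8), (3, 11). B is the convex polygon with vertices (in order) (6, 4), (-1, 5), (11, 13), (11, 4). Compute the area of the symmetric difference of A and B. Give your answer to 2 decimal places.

|A| = 35, |B| = 56.5, |A∩B| = 9.7143.
|A △ B| = |A| + |B| − 2·|A∩B| = 35 + 56.5 − 19.4286 = 72.07.

72.07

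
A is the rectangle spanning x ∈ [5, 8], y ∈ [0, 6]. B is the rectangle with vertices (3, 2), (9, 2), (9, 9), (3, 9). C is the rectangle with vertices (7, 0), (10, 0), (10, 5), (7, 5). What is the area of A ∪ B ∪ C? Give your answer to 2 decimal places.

By inclusion–exclusion:
Individual areas: |A| = 18, |B| = 42, |C| = 15.
|A∩B|: x∈[5,8], y∈[2,6] → 3·4 = 12.
|A∩C|: x∈[7,8], y∈[0,5] → 1·5 = 5.
|B∩C|: x∈[7,9], y∈[2,5] → 2·3 = 6.
|A∩B∩C| = 3.
|A ∪ B ∪ C| = 75 − 23 + 3 = 55.00.

55.00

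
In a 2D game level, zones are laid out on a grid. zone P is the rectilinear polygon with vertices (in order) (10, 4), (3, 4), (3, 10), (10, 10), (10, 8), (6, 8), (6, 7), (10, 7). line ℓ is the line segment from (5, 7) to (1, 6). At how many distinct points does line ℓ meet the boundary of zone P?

1

The segment meets the boundary at (3,6.5).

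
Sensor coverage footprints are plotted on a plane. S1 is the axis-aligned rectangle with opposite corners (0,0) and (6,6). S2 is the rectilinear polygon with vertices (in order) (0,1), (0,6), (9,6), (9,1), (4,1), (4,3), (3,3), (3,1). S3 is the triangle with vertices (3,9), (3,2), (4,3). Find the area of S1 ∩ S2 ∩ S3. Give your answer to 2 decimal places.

2.25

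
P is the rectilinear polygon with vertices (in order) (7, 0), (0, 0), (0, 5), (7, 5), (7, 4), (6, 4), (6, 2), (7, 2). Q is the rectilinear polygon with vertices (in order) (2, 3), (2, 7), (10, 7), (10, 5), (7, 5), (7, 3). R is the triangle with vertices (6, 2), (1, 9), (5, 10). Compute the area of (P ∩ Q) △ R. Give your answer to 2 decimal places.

|P ∩ Q| = 9.
|(P ∩ Q) ∩ R| = 2.3571.
|(P ∩ Q) △ R| = 9 + 16.5 − 4.7143 = 20.79.

20.79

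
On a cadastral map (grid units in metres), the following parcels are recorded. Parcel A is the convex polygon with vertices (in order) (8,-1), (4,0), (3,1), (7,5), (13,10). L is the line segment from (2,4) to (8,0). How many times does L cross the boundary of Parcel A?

1

The segment meets the boundary at (4.4,2.4).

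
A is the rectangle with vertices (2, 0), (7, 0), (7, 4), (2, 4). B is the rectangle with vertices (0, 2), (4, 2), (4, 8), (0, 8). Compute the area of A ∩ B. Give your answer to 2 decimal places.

|A∩B|: x∈[2,4], y∈[2,4] → 2·2 = 4.

4.00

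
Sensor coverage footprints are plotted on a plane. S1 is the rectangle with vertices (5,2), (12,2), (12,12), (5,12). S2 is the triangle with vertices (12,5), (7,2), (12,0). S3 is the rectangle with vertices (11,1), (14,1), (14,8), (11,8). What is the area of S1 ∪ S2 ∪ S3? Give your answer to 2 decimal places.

89.00

By inclusion–exclusion:
Individual areas: |S1| = 70, |S2| = 12.5, |S3| = 21.
|S1∩S2| = 7.5.
|S1∩S3|: x∈[11,12], y∈[2,8] → 1·6 = 6.
|S2∩S3| = 3.7.
|S1∩S2∩S3| = 2.7.
|S1 ∪ S2 ∪ S3| = 103.5 − 17.2 + 2.7 = 89.00.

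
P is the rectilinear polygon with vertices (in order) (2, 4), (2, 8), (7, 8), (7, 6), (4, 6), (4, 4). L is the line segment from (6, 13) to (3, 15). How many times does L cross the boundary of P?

The segment lies entirely outside P and never meets its boundary.

0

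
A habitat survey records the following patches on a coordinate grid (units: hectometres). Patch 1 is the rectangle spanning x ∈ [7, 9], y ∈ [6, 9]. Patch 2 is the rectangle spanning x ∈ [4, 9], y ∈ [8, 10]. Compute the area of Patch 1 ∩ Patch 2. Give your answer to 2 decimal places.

2.00

|Patch 1∩Patch 2|: x∈[7,9], y∈[8,9] → 2·1 = 2.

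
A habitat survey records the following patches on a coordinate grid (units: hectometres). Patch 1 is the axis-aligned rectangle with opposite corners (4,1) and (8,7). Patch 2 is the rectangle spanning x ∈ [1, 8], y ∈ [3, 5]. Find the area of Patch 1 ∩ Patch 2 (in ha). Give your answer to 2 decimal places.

8.00

|Patch 1∩Patch 2|: x∈[4,8], y∈[3,5] → 4·2 = 8.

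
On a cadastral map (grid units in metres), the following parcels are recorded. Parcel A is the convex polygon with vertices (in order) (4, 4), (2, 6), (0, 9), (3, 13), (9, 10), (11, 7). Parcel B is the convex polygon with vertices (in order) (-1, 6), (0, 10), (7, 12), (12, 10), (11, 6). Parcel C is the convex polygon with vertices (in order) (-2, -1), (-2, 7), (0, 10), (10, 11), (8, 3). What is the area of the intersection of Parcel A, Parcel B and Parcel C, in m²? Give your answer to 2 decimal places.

36.66

The intersection is the polygon with vertices (0.811,10.081), (7.5,10.75), (9,10), (9.546,9.182), (8.76,6.04), (8.667,6), (2,6), (0,9).
By the shoelace formula its area is 36.66.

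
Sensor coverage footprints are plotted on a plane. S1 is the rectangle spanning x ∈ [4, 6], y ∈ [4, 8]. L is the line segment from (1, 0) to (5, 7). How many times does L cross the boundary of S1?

1

The segment meets the boundary at (4,5.25).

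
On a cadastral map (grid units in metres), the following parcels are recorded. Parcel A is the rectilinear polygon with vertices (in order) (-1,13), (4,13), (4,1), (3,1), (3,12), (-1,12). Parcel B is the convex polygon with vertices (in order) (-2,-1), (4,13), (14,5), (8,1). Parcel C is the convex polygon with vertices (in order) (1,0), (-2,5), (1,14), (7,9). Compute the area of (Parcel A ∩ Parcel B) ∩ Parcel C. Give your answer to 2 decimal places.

7.73

The region (Parcel A ∩ Parcel B) ∩ Parcel C is the polygon with vertices (3,10.667), (3.526,11.895), (4,11.5), (4,4.5), (3,3).
By the shoelace formula its area is 7.73.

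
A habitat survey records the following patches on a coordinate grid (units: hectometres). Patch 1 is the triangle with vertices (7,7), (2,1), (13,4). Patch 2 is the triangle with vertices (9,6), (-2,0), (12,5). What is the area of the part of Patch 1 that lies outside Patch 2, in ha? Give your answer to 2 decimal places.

|Patch 1| = 25.5, |Patch 1∩Patch 2| = 11.4314.
|Patch 1 ∖ Patch 2| = |Patch 1| − |Patch 1∩Patch 2| = 25.5 − 11.4314 = 14.07.

14.07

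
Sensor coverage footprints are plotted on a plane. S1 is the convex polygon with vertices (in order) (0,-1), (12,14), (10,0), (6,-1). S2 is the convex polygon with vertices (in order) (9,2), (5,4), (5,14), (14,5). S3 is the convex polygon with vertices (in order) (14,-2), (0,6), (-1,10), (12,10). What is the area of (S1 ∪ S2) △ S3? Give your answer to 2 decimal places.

|S1 ∪ S2| = 97.2795.
|(S1 ∪ S2) ∩ S3| = 56.8626.
|(S1 ∪ S2) △ S3| = 97.2795 + 102 − 113.7252 = 85.55.

85.55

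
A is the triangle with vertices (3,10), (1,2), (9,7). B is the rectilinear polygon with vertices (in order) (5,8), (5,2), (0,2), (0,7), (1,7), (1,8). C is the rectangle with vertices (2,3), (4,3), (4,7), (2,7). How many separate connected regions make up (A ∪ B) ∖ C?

1

(A ∪ B) ∖ C is a single connected region.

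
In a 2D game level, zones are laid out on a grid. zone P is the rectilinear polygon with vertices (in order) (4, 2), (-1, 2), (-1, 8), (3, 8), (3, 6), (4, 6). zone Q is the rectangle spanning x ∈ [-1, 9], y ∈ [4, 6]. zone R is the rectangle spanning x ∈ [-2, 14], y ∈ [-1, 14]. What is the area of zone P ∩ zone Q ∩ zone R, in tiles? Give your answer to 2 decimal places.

The intersection is the polygon with vertices (3,6), (4,6), (4,4), (-1,4), (-1,6).
By the shoelace formula its area is 10.00.

10.00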